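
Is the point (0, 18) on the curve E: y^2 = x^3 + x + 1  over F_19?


Check whether y^2 = x^3 + 1 x + 1 (mod 19) for (x, y) = (0, 18).
LHS: y^2 = 18^2 mod 19 = 1
RHS: x^3 + 1 x + 1 = 0^3 + 1*0 + 1 mod 19 = 1
LHS = RHS

Yes, on the curve


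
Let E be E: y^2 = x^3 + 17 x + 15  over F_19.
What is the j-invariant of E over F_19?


Delta = -16(4 a^3 + 27 b^2) mod 19 = 3
-1728 * (4 a)^3 = -1728 * (4*17)^3 mod 19 = 1
j = 1 * 3^(-1) mod 19 = 13

j = 13 (mod 19)


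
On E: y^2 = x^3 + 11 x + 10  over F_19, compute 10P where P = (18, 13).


k = 10 = 1010_2 (binary, LSB first: 0101)
Double-and-add from P = (18, 13):
  bit 0 = 0: acc unchanged = O
  bit 1 = 1: acc = O + (6, 11) = (6, 11)
  bit 2 = 0: acc unchanged = (6, 11)
  bit 3 = 1: acc = (6, 11) + (16, 8) = (14, 18)

10P = (14, 18)


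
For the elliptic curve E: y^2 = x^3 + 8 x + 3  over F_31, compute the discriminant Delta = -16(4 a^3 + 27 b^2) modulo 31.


4 a^3 + 27 b^2 = 4*8^3 + 27*3^2 = 2048 + 243 = 2291
Delta = -16 * (2291) = -36656
Delta mod 31 = 17

Delta = 17 (mod 31)


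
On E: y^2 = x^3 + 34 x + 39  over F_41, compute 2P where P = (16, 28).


Doubling: s = (3 x1^2 + a) / (2 y1)
s = (3*16^2 + 34) / (2*28) mod 41 = 7
x3 = s^2 - 2 x1 mod 41 = 7^2 - 2*16 = 17
y3 = s (x1 - x3) - y1 mod 41 = 7 * (16 - 17) - 28 = 6

2P = (17, 6)


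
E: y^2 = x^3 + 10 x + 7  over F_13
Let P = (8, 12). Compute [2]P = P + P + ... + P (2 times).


k = 2 = 10_2 (binary, LSB first: 01)
Double-and-add from P = (8, 12):
  bit 0 = 0: acc unchanged = O
  bit 1 = 1: acc = O + (6, 7) = (6, 7)

2P = (6, 7)


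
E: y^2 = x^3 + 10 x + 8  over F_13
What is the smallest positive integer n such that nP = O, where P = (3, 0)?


Compute successive multiples of P until we hit O:
  1P = (3, 0)
  2P = O

ord(P) = 2


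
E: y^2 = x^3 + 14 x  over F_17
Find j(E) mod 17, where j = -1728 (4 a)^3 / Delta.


Delta = -16(4 a^3 + 27 b^2) mod 17 = 11
-1728 * (4 a)^3 = -1728 * (4*14)^3 mod 17 = 2
j = 2 * 11^(-1) mod 17 = 11

j = 11 (mod 17)


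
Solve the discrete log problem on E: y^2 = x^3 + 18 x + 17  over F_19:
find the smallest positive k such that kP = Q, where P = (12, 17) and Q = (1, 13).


Enumerate multiples of P until we hit Q = (1, 13):
  1P = (12, 17)
  2P = (2, 17)
  3P = (5, 2)
  4P = (0, 6)
  5P = (18, 6)
  6P = (14, 12)
  7P = (4, 1)
  8P = (7, 12)
  9P = (1, 13)
Match found at i = 9.

k = 9


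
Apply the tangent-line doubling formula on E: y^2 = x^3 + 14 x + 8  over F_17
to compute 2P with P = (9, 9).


Doubling: s = (3 x1^2 + a) / (2 y1)
s = (3*9^2 + 14) / (2*9) mod 17 = 2
x3 = s^2 - 2 x1 mod 17 = 2^2 - 2*9 = 3
y3 = s (x1 - x3) - y1 mod 17 = 2 * (9 - 3) - 9 = 3

2P = (3, 3)


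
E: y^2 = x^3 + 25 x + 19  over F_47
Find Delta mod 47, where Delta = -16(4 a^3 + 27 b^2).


4 a^3 + 27 b^2 = 4*25^3 + 27*19^2 = 62500 + 9747 = 72247
Delta = -16 * (72247) = -1155952
Delta mod 47 = 13

Delta = 13 (mod 47)


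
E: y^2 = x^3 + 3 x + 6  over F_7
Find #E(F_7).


For each x in F_7, count y with y^2 = x^3 + 3 x + 6 mod 7:
  x = 3: RHS = 0, y in [0]  -> 1 point(s)
  x = 6: RHS = 2, y in [3, 4]  -> 2 point(s)
Affine points: 3. Add the point at infinity: total = 4.

#E(F_7) = 4


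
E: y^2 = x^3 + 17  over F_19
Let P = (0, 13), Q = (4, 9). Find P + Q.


P != Q, so use the chord formula.
s = (y2 - y1) / (x2 - x1) = (15) / (4) mod 19 = 18
x3 = s^2 - x1 - x2 mod 19 = 18^2 - 0 - 4 = 16
y3 = s (x1 - x3) - y1 mod 19 = 18 * (0 - 16) - 13 = 3

P + Q = (16, 3)


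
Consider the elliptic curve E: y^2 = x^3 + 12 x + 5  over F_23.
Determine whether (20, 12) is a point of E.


Check whether y^2 = x^3 + 12 x + 5 (mod 23) for (x, y) = (20, 12).
LHS: y^2 = 12^2 mod 23 = 6
RHS: x^3 + 12 x + 5 = 20^3 + 12*20 + 5 mod 23 = 11
LHS != RHS

No, not on the curve


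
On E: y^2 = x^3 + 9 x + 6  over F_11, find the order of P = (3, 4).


Compute successive multiples of P until we hit O:
  1P = (3, 4)
  2P = (6, 10)
  3P = (6, 1)
  4P = (3, 7)
  5P = O

ord(P) = 5


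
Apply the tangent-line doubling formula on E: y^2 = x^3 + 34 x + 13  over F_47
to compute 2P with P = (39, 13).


Doubling: s = (3 x1^2 + a) / (2 y1)
s = (3*39^2 + 34) / (2*13) mod 47 = 34
x3 = s^2 - 2 x1 mod 47 = 34^2 - 2*39 = 44
y3 = s (x1 - x3) - y1 mod 47 = 34 * (39 - 44) - 13 = 5

2P = (44, 5)


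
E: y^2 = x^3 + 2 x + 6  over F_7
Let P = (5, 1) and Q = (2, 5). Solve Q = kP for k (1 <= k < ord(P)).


Enumerate multiples of P until we hit Q = (2, 5):
  1P = (5, 1)
  2P = (4, 6)
  3P = (2, 5)
Match found at i = 3.

k = 3


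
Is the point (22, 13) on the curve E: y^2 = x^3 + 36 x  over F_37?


Check whether y^2 = x^3 + 36 x + 0 (mod 37) for (x, y) = (22, 13).
LHS: y^2 = 13^2 mod 37 = 21
RHS: x^3 + 36 x + 0 = 22^3 + 36*22 + 0 mod 37 = 7
LHS != RHS

No, not on the curve


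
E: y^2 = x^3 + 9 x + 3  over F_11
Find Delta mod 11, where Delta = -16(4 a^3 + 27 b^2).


4 a^3 + 27 b^2 = 4*9^3 + 27*3^2 = 2916 + 243 = 3159
Delta = -16 * (3159) = -50544
Delta mod 11 = 1

Delta = 1 (mod 11)


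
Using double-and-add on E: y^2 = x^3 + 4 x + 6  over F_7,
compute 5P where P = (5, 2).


k = 5 = 101_2 (binary, LSB first: 101)
Double-and-add from P = (5, 2):
  bit 0 = 1: acc = O + (5, 2) = (5, 2)
  bit 1 = 0: acc unchanged = (5, 2)
  bit 2 = 1: acc = (5, 2) + (2, 6) = (1, 2)

5P = (1, 2)


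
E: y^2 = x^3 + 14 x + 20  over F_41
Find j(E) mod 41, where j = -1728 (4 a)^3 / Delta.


Delta = -16(4 a^3 + 27 b^2) mod 41 = 2
-1728 * (4 a)^3 = -1728 * (4*14)^3 mod 41 = 4
j = 4 * 2^(-1) mod 41 = 2

j = 2 (mod 41)


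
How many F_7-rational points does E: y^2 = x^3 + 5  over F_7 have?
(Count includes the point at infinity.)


For each x in F_7, count y with y^2 = x^3 + 0 x + 5 mod 7:
  x = 3: RHS = 4, y in [2, 5]  -> 2 point(s)
  x = 5: RHS = 4, y in [2, 5]  -> 2 point(s)
  x = 6: RHS = 4, y in [2, 5]  -> 2 point(s)
Affine points: 6. Add the point at infinity: total = 7.

#E(F_7) = 7


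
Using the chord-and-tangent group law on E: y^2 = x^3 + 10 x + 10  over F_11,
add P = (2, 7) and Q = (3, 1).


P != Q, so use the chord formula.
s = (y2 - y1) / (x2 - x1) = (5) / (1) mod 11 = 5
x3 = s^2 - x1 - x2 mod 11 = 5^2 - 2 - 3 = 9
y3 = s (x1 - x3) - y1 mod 11 = 5 * (2 - 9) - 7 = 2

P + Q = (9, 2)


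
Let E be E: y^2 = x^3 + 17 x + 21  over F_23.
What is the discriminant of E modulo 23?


4 a^3 + 27 b^2 = 4*17^3 + 27*21^2 = 19652 + 11907 = 31559
Delta = -16 * (31559) = -504944
Delta mod 23 = 21

Delta = 21 (mod 23)


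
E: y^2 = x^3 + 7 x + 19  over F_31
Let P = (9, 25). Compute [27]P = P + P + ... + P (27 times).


k = 27 = 11011_2 (binary, LSB first: 11011)
Double-and-add from P = (9, 25):
  bit 0 = 1: acc = O + (9, 25) = (9, 25)
  bit 1 = 1: acc = (9, 25) + (7, 16) = (12, 8)
  bit 2 = 0: acc unchanged = (12, 8)
  bit 3 = 1: acc = (12, 8) + (28, 23) = (23, 3)
  bit 4 = 1: acc = (23, 3) + (11, 30) = (4, 24)

27P = (4, 24)


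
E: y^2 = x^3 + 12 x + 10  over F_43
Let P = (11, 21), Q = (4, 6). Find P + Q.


P != Q, so use the chord formula.
s = (y2 - y1) / (x2 - x1) = (28) / (36) mod 43 = 39
x3 = s^2 - x1 - x2 mod 43 = 39^2 - 11 - 4 = 1
y3 = s (x1 - x3) - y1 mod 43 = 39 * (11 - 1) - 21 = 25

P + Q = (1, 25)


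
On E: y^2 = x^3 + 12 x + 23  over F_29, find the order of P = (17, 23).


Compute successive multiples of P until we hit O:
  1P = (17, 23)
  2P = (1, 23)
  3P = (11, 6)
  4P = (5, 11)
  5P = (8, 15)
  6P = (3, 12)
  7P = (0, 9)
  8P = (19, 18)
  ... (continuing to 25P)
  25P = O

ord(P) = 25


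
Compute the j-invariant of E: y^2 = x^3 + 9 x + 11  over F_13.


Delta = -16(4 a^3 + 27 b^2) mod 13 = 2
-1728 * (4 a)^3 = -1728 * (4*9)^3 mod 13 = 12
j = 12 * 2^(-1) mod 13 = 6

j = 6 (mod 13)


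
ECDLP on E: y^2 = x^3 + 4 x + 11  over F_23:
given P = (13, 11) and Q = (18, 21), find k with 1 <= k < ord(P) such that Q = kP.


Enumerate multiples of P until we hit Q = (18, 21):
  1P = (13, 11)
  2P = (22, 11)
  3P = (11, 12)
  4P = (5, 8)
  5P = (17, 22)
  6P = (2, 2)
  7P = (10, 4)
  8P = (8, 16)
  9P = (3, 2)
  10P = (20, 8)
  11P = (16, 10)
  12P = (12, 4)
  13P = (1, 4)
  14P = (21, 15)
  15P = (18, 21)
Match found at i = 15.

k = 15


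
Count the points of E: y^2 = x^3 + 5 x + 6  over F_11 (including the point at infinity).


For each x in F_11, count y with y^2 = x^3 + 5 x + 6 mod 11:
  x = 1: RHS = 1, y in [1, 10]  -> 2 point(s)
  x = 3: RHS = 4, y in [2, 9]  -> 2 point(s)
  x = 10: RHS = 0, y in [0]  -> 1 point(s)
Affine points: 5. Add the point at infinity: total = 6.

#E(F_11) = 6


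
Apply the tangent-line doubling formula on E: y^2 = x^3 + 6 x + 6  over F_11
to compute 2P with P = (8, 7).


Doubling: s = (3 x1^2 + a) / (2 y1)
s = (3*8^2 + 6) / (2*7) mod 11 = 0
x3 = s^2 - 2 x1 mod 11 = 0^2 - 2*8 = 6
y3 = s (x1 - x3) - y1 mod 11 = 0 * (8 - 6) - 7 = 4

2P = (6, 4)


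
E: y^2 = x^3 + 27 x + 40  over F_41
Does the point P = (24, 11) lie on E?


Check whether y^2 = x^3 + 27 x + 40 (mod 41) for (x, y) = (24, 11).
LHS: y^2 = 11^2 mod 41 = 39
RHS: x^3 + 27 x + 40 = 24^3 + 27*24 + 40 mod 41 = 39
LHS = RHS

Yes, on the curve


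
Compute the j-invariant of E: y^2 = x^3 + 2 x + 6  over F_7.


Delta = -16(4 a^3 + 27 b^2) mod 7 = 1
-1728 * (4 a)^3 = -1728 * (4*2)^3 mod 7 = 1
j = 1 * 1^(-1) mod 7 = 1

j = 1 (mod 7)


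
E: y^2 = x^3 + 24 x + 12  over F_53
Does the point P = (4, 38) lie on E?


Check whether y^2 = x^3 + 24 x + 12 (mod 53) for (x, y) = (4, 38).
LHS: y^2 = 38^2 mod 53 = 13
RHS: x^3 + 24 x + 12 = 4^3 + 24*4 + 12 mod 53 = 13
LHS = RHS

Yes, on the curve


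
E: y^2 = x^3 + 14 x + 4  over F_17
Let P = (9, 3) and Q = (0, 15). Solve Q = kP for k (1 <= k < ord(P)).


Enumerate multiples of P until we hit Q = (0, 15):
  1P = (9, 3)
  2P = (1, 11)
  3P = (8, 13)
  4P = (15, 6)
  5P = (6, 7)
  6P = (0, 2)
  7P = (12, 8)
  8P = (12, 9)
  9P = (0, 15)
Match found at i = 9.

k = 9


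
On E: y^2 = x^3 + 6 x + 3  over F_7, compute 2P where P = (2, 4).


Doubling: s = (3 x1^2 + a) / (2 y1)
s = (3*2^2 + 6) / (2*4) mod 7 = 4
x3 = s^2 - 2 x1 mod 7 = 4^2 - 2*2 = 5
y3 = s (x1 - x3) - y1 mod 7 = 4 * (2 - 5) - 4 = 5

2P = (5, 5)


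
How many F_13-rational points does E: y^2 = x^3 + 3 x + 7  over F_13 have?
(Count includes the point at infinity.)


For each x in F_13, count y with y^2 = x^3 + 3 x + 7 mod 13:
  x = 3: RHS = 4, y in [2, 11]  -> 2 point(s)
  x = 5: RHS = 4, y in [2, 11]  -> 2 point(s)
  x = 8: RHS = 10, y in [6, 7]  -> 2 point(s)
  x = 9: RHS = 9, y in [3, 10]  -> 2 point(s)
  x = 10: RHS = 10, y in [6, 7]  -> 2 point(s)
  x = 12: RHS = 3, y in [4, 9]  -> 2 point(s)
Affine points: 12. Add the point at infinity: total = 13.

#E(F_13) = 13


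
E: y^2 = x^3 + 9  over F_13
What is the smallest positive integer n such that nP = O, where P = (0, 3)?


Compute successive multiples of P until we hit O:
  1P = (0, 3)
  2P = (0, 10)
  3P = O

ord(P) = 3


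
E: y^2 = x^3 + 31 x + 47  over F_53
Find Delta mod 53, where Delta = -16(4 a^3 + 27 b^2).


4 a^3 + 27 b^2 = 4*31^3 + 27*47^2 = 119164 + 59643 = 178807
Delta = -16 * (178807) = -2860912
Delta mod 53 = 28

Delta = 28 (mod 53)


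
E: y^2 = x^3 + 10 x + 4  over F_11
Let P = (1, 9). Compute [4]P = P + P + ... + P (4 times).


k = 4 = 100_2 (binary, LSB first: 001)
Double-and-add from P = (1, 9):
  bit 0 = 0: acc unchanged = O
  bit 1 = 0: acc unchanged = O
  bit 2 = 1: acc = O + (1, 9) = (1, 9)

4P = (1, 9)


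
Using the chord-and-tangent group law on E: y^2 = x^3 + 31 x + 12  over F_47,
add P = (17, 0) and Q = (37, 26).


P != Q, so use the chord formula.
s = (y2 - y1) / (x2 - x1) = (26) / (20) mod 47 = 6
x3 = s^2 - x1 - x2 mod 47 = 6^2 - 17 - 37 = 29
y3 = s (x1 - x3) - y1 mod 47 = 6 * (17 - 29) - 0 = 22

P + Q = (29, 22)


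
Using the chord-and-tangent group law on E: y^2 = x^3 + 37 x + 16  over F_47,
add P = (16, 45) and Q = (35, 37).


P != Q, so use the chord formula.
s = (y2 - y1) / (x2 - x1) = (39) / (19) mod 47 = 7
x3 = s^2 - x1 - x2 mod 47 = 7^2 - 16 - 35 = 45
y3 = s (x1 - x3) - y1 mod 47 = 7 * (16 - 45) - 45 = 34

P + Q = (45, 34)


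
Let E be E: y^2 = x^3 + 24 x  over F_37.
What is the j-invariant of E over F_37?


Delta = -16(4 a^3 + 27 b^2) mod 37 = 8
-1728 * (4 a)^3 = -1728 * (4*24)^3 mod 37 = 23
j = 23 * 8^(-1) mod 37 = 26

j = 26 (mod 37)


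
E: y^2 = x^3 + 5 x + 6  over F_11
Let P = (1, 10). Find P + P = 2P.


Doubling: s = (3 x1^2 + a) / (2 y1)
s = (3*1^2 + 5) / (2*10) mod 11 = 7
x3 = s^2 - 2 x1 mod 11 = 7^2 - 2*1 = 3
y3 = s (x1 - x3) - y1 mod 11 = 7 * (1 - 3) - 10 = 9

2P = (3, 9)


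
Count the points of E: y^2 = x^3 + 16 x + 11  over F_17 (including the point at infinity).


For each x in F_17, count y with y^2 = x^3 + 16 x + 11 mod 17:
  x = 2: RHS = 0, y in [0]  -> 1 point(s)
  x = 3: RHS = 1, y in [1, 16]  -> 2 point(s)
  x = 6: RHS = 0, y in [0]  -> 1 point(s)
  x = 9: RHS = 0, y in [0]  -> 1 point(s)
  x = 10: RHS = 15, y in [7, 10]  -> 2 point(s)
  x = 13: RHS = 2, y in [6, 11]  -> 2 point(s)
  x = 14: RHS = 4, y in [2, 15]  -> 2 point(s)
Affine points: 11. Add the point at infinity: total = 12.

#E(F_17) = 12


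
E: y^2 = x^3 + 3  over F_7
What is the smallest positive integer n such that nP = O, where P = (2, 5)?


Compute successive multiples of P until we hit O:
  1P = (2, 5)
  2P = (5, 4)
  3P = (4, 5)
  4P = (1, 2)
  5P = (6, 4)
  6P = (3, 4)
  7P = (3, 3)
  8P = (6, 3)
  ... (continuing to 13P)
  13P = O

ord(P) = 13


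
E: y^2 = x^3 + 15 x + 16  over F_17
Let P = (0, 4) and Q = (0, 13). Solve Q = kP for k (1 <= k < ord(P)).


Enumerate multiples of P until we hit Q = (0, 13):
  1P = (0, 4)
  2P = (16, 0)
  3P = (0, 13)
Match found at i = 3.

k = 3


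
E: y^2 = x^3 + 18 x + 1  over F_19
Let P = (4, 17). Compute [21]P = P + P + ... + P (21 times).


k = 21 = 10101_2 (binary, LSB first: 10101)
Double-and-add from P = (4, 17):
  bit 0 = 1: acc = O + (4, 17) = (4, 17)
  bit 1 = 0: acc unchanged = (4, 17)
  bit 2 = 1: acc = (4, 17) + (0, 1) = (12, 8)
  bit 3 = 0: acc unchanged = (12, 8)
  bit 4 = 1: acc = (12, 8) + (1, 18) = (4, 2)

21P = (4, 2)


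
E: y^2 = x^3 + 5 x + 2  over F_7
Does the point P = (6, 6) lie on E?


Check whether y^2 = x^3 + 5 x + 2 (mod 7) for (x, y) = (6, 6).
LHS: y^2 = 6^2 mod 7 = 1
RHS: x^3 + 5 x + 2 = 6^3 + 5*6 + 2 mod 7 = 3
LHS != RHS

No, not on the curve


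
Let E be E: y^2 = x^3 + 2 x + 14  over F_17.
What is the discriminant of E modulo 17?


4 a^3 + 27 b^2 = 4*2^3 + 27*14^2 = 32 + 5292 = 5324
Delta = -16 * (5324) = -85184
Delta mod 17 = 3

Delta = 3 (mod 17)


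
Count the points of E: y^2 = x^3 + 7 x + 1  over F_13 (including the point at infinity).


For each x in F_13, count y with y^2 = x^3 + 7 x + 1 mod 13:
  x = 0: RHS = 1, y in [1, 12]  -> 2 point(s)
  x = 1: RHS = 9, y in [3, 10]  -> 2 point(s)
  x = 2: RHS = 10, y in [6, 7]  -> 2 point(s)
  x = 3: RHS = 10, y in [6, 7]  -> 2 point(s)
  x = 6: RHS = 12, y in [5, 8]  -> 2 point(s)
  x = 7: RHS = 3, y in [4, 9]  -> 2 point(s)
  x = 8: RHS = 10, y in [6, 7]  -> 2 point(s)
  x = 9: RHS = 0, y in [0]  -> 1 point(s)
Affine points: 15. Add the point at infinity: total = 16.

#E(F_13) = 16


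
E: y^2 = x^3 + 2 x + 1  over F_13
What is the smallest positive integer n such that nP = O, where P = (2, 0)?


Compute successive multiples of P until we hit O:
  1P = (2, 0)
  2P = O

ord(P) = 2


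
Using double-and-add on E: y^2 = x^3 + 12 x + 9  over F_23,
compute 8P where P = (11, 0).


k = 8 = 1000_2 (binary, LSB first: 0001)
Double-and-add from P = (11, 0):
  bit 0 = 0: acc unchanged = O
  bit 1 = 0: acc unchanged = O
  bit 2 = 0: acc unchanged = O
  bit 3 = 1: acc = O + O = O

8P = O


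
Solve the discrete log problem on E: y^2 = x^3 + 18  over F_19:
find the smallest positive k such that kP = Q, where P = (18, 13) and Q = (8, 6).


Enumerate multiples of P until we hit Q = (8, 6):
  1P = (18, 13)
  2P = (8, 13)
  3P = (12, 6)
  4P = (12, 13)
  5P = (8, 6)
Match found at i = 5.

k = 5


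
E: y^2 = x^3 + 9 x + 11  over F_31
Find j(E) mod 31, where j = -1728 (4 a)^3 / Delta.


Delta = -16(4 a^3 + 27 b^2) mod 31 = 24
-1728 * (4 a)^3 = -1728 * (4*9)^3 mod 31 = 8
j = 8 * 24^(-1) mod 31 = 21

j = 21 (mod 31)


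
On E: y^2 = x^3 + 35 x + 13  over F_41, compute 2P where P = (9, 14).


Doubling: s = (3 x1^2 + a) / (2 y1)
s = (3*9^2 + 35) / (2*14) mod 41 = 7
x3 = s^2 - 2 x1 mod 41 = 7^2 - 2*9 = 31
y3 = s (x1 - x3) - y1 mod 41 = 7 * (9 - 31) - 14 = 37

2P = (31, 37)


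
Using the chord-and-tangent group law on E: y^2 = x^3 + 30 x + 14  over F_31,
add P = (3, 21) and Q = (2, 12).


P != Q, so use the chord formula.
s = (y2 - y1) / (x2 - x1) = (22) / (30) mod 31 = 9
x3 = s^2 - x1 - x2 mod 31 = 9^2 - 3 - 2 = 14
y3 = s (x1 - x3) - y1 mod 31 = 9 * (3 - 14) - 21 = 4

P + Q = (14, 4)


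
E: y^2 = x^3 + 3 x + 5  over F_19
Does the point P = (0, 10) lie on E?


Check whether y^2 = x^3 + 3 x + 5 (mod 19) for (x, y) = (0, 10).
LHS: y^2 = 10^2 mod 19 = 5
RHS: x^3 + 3 x + 5 = 0^3 + 3*0 + 5 mod 19 = 5
LHS = RHS

Yes, on the curve


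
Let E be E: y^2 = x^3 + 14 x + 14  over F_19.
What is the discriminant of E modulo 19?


4 a^3 + 27 b^2 = 4*14^3 + 27*14^2 = 10976 + 5292 = 16268
Delta = -16 * (16268) = -260288
Delta mod 19 = 12

Delta = 12 (mod 19)


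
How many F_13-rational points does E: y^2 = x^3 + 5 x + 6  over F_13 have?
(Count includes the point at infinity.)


For each x in F_13, count y with y^2 = x^3 + 5 x + 6 mod 13:
  x = 1: RHS = 12, y in [5, 8]  -> 2 point(s)
  x = 3: RHS = 9, y in [3, 10]  -> 2 point(s)
  x = 4: RHS = 12, y in [5, 8]  -> 2 point(s)
  x = 5: RHS = 0, y in [0]  -> 1 point(s)
  x = 8: RHS = 12, y in [5, 8]  -> 2 point(s)
  x = 9: RHS = 0, y in [0]  -> 1 point(s)
  x = 10: RHS = 3, y in [4, 9]  -> 2 point(s)
  x = 11: RHS = 1, y in [1, 12]  -> 2 point(s)
  x = 12: RHS = 0, y in [0]  -> 1 point(s)
Affine points: 15. Add the point at infinity: total = 16.

#E(F_13) = 16


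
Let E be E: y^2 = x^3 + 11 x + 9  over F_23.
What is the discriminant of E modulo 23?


4 a^3 + 27 b^2 = 4*11^3 + 27*9^2 = 5324 + 2187 = 7511
Delta = -16 * (7511) = -120176
Delta mod 23 = 22

Delta = 22 (mod 23)


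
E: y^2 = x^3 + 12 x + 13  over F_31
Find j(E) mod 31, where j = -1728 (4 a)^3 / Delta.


Delta = -16(4 a^3 + 27 b^2) mod 31 = 13
-1728 * (4 a)^3 = -1728 * (4*12)^3 mod 31 = 27
j = 27 * 13^(-1) mod 31 = 14

j = 14 (mod 31)


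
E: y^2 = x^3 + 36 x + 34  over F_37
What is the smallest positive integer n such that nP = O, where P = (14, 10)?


Compute successive multiples of P until we hit O:
  1P = (14, 10)
  2P = (16, 9)
  3P = (35, 19)
  4P = (35, 18)
  5P = (16, 28)
  6P = (14, 27)
  7P = O

ord(P) = 7


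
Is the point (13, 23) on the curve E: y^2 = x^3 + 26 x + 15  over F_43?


Check whether y^2 = x^3 + 26 x + 15 (mod 43) for (x, y) = (13, 23).
LHS: y^2 = 23^2 mod 43 = 13
RHS: x^3 + 26 x + 15 = 13^3 + 26*13 + 15 mod 43 = 13
LHS = RHS

Yes, on the curve


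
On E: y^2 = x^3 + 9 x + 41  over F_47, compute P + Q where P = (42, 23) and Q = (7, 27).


P != Q, so use the chord formula.
s = (y2 - y1) / (x2 - x1) = (4) / (12) mod 47 = 16
x3 = s^2 - x1 - x2 mod 47 = 16^2 - 42 - 7 = 19
y3 = s (x1 - x3) - y1 mod 47 = 16 * (42 - 19) - 23 = 16

P + Q = (19, 16)


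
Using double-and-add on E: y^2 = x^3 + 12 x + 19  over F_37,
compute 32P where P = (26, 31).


k = 32 = 100000_2 (binary, LSB first: 000001)
Double-and-add from P = (26, 31):
  bit 0 = 0: acc unchanged = O
  bit 1 = 0: acc unchanged = O
  bit 2 = 0: acc unchanged = O
  bit 3 = 0: acc unchanged = O
  bit 4 = 0: acc unchanged = O
  bit 5 = 1: acc = O + (26, 6) = (26, 6)

32P = (26, 6)


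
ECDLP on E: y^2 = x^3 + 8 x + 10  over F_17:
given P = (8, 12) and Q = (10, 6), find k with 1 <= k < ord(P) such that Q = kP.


Enumerate multiples of P until we hit Q = (10, 6):
  1P = (8, 12)
  2P = (10, 11)
  3P = (12, 7)
  4P = (6, 11)
  5P = (16, 1)
  6P = (1, 6)
  7P = (7, 1)
  8P = (4, 15)
  9P = (13, 13)
  10P = (11, 1)
  11P = (2, 0)
  12P = (11, 16)
  13P = (13, 4)
  14P = (4, 2)
  15P = (7, 16)
  16P = (1, 11)
  17P = (16, 16)
  18P = (6, 6)
  19P = (12, 10)
  20P = (10, 6)
Match found at i = 20.

k = 20


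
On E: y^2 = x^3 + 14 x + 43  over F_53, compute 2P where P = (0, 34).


Doubling: s = (3 x1^2 + a) / (2 y1)
s = (3*0^2 + 14) / (2*34) mod 53 = 8
x3 = s^2 - 2 x1 mod 53 = 8^2 - 2*0 = 11
y3 = s (x1 - x3) - y1 mod 53 = 8 * (0 - 11) - 34 = 37

2P = (11, 37)


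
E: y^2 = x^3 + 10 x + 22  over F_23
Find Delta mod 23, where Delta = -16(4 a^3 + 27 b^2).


4 a^3 + 27 b^2 = 4*10^3 + 27*22^2 = 4000 + 13068 = 17068
Delta = -16 * (17068) = -273088
Delta mod 23 = 14

Delta = 14 (mod 23)


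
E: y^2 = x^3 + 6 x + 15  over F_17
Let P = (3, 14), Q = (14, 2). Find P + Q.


P != Q, so use the chord formula.
s = (y2 - y1) / (x2 - x1) = (5) / (11) mod 17 = 2
x3 = s^2 - x1 - x2 mod 17 = 2^2 - 3 - 14 = 4
y3 = s (x1 - x3) - y1 mod 17 = 2 * (3 - 4) - 14 = 1

P + Q = (4, 1)


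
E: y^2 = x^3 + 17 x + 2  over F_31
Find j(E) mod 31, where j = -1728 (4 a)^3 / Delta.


Delta = -16(4 a^3 + 27 b^2) mod 31 = 9
-1728 * (4 a)^3 = -1728 * (4*17)^3 mod 31 = 23
j = 23 * 9^(-1) mod 31 = 6

j = 6 (mod 31)


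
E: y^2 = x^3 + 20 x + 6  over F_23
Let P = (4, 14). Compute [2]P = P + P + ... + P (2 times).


k = 2 = 10_2 (binary, LSB first: 01)
Double-and-add from P = (4, 14):
  bit 0 = 0: acc unchanged = O
  bit 1 = 1: acc = O + (4, 9) = (4, 9)

2P = (4, 9)


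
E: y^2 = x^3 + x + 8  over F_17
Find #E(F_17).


For each x in F_17, count y with y^2 = x^3 + 1 x + 8 mod 17:
  x = 0: RHS = 8, y in [5, 12]  -> 2 point(s)
  x = 2: RHS = 1, y in [1, 16]  -> 2 point(s)
  x = 3: RHS = 4, y in [2, 15]  -> 2 point(s)
  x = 4: RHS = 8, y in [5, 12]  -> 2 point(s)
  x = 5: RHS = 2, y in [6, 11]  -> 2 point(s)
  x = 6: RHS = 9, y in [3, 14]  -> 2 point(s)
  x = 7: RHS = 1, y in [1, 16]  -> 2 point(s)
  x = 8: RHS = 1, y in [1, 16]  -> 2 point(s)
  x = 9: RHS = 15, y in [7, 10]  -> 2 point(s)
  x = 10: RHS = 15, y in [7, 10]  -> 2 point(s)
  x = 13: RHS = 8, y in [5, 12]  -> 2 point(s)
  x = 15: RHS = 15, y in [7, 10]  -> 2 point(s)
Affine points: 24. Add the point at infinity: total = 25.

#E(F_17) = 25


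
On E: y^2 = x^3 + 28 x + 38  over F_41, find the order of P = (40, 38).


Compute successive multiples of P until we hit O:
  1P = (40, 38)
  2P = (23, 4)
  3P = (23, 37)
  4P = (40, 3)
  5P = O

ord(P) = 5


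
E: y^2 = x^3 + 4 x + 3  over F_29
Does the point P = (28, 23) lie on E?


Check whether y^2 = x^3 + 4 x + 3 (mod 29) for (x, y) = (28, 23).
LHS: y^2 = 23^2 mod 29 = 7
RHS: x^3 + 4 x + 3 = 28^3 + 4*28 + 3 mod 29 = 27
LHS != RHS

No, not on the curve


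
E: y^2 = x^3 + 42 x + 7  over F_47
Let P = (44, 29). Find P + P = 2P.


Doubling: s = (3 x1^2 + a) / (2 y1)
s = (3*44^2 + 42) / (2*29) mod 47 = 2
x3 = s^2 - 2 x1 mod 47 = 2^2 - 2*44 = 10
y3 = s (x1 - x3) - y1 mod 47 = 2 * (44 - 10) - 29 = 39

2P = (10, 39)


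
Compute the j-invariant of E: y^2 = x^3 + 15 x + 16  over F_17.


Delta = -16(4 a^3 + 27 b^2) mod 17 = 12
-1728 * (4 a)^3 = -1728 * (4*15)^3 mod 17 = 5
j = 5 * 12^(-1) mod 17 = 16

j = 16 (mod 17)


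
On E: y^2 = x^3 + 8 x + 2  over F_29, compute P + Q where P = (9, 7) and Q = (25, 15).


P != Q, so use the chord formula.
s = (y2 - y1) / (x2 - x1) = (8) / (16) mod 29 = 15
x3 = s^2 - x1 - x2 mod 29 = 15^2 - 9 - 25 = 17
y3 = s (x1 - x3) - y1 mod 29 = 15 * (9 - 17) - 7 = 18

P + Q = (17, 18)


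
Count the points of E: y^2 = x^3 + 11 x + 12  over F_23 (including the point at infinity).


For each x in F_23, count y with y^2 = x^3 + 11 x + 12 mod 23:
  x = 0: RHS = 12, y in [9, 14]  -> 2 point(s)
  x = 1: RHS = 1, y in [1, 22]  -> 2 point(s)
  x = 3: RHS = 3, y in [7, 16]  -> 2 point(s)
  x = 5: RHS = 8, y in [10, 13]  -> 2 point(s)
  x = 6: RHS = 18, y in [8, 15]  -> 2 point(s)
  x = 7: RHS = 18, y in [8, 15]  -> 2 point(s)
  x = 9: RHS = 12, y in [9, 14]  -> 2 point(s)
  x = 10: RHS = 18, y in [8, 15]  -> 2 point(s)
  x = 12: RHS = 9, y in [3, 20]  -> 2 point(s)
  x = 13: RHS = 6, y in [11, 12]  -> 2 point(s)
  x = 14: RHS = 12, y in [9, 14]  -> 2 point(s)
  x = 16: RHS = 6, y in [11, 12]  -> 2 point(s)
  x = 17: RHS = 6, y in [11, 12]  -> 2 point(s)
  x = 18: RHS = 16, y in [4, 19]  -> 2 point(s)
  x = 22: RHS = 0, y in [0]  -> 1 point(s)
Affine points: 29. Add the point at infinity: total = 30.

#E(F_23) = 30


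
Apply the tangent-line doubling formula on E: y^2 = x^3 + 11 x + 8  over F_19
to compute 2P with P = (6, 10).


Doubling: s = (3 x1^2 + a) / (2 y1)
s = (3*6^2 + 11) / (2*10) mod 19 = 5
x3 = s^2 - 2 x1 mod 19 = 5^2 - 2*6 = 13
y3 = s (x1 - x3) - y1 mod 19 = 5 * (6 - 13) - 10 = 12

2P = (13, 12)


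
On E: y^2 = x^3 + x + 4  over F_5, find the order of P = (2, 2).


Compute successive multiples of P until we hit O:
  1P = (2, 2)
  2P = (0, 2)
  3P = (3, 3)
  4P = (1, 4)
  5P = (1, 1)
  6P = (3, 2)
  7P = (0, 3)
  8P = (2, 3)
  ... (continuing to 9P)
  9P = O

ord(P) = 9


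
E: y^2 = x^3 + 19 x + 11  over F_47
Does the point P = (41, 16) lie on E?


Check whether y^2 = x^3 + 19 x + 11 (mod 47) for (x, y) = (41, 16).
LHS: y^2 = 16^2 mod 47 = 21
RHS: x^3 + 19 x + 11 = 41^3 + 19*41 + 11 mod 47 = 10
LHS != RHS

No, not on the curve


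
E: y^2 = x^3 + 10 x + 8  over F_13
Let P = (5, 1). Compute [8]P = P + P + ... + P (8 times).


k = 8 = 1000_2 (binary, LSB first: 0001)
Double-and-add from P = (5, 1):
  bit 0 = 0: acc unchanged = O
  bit 1 = 0: acc unchanged = O
  bit 2 = 0: acc unchanged = O
  bit 3 = 1: acc = O + (12, 6) = (12, 6)

8P = (12, 6)


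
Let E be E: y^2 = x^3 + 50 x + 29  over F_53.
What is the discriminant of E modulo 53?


4 a^3 + 27 b^2 = 4*50^3 + 27*29^2 = 500000 + 22707 = 522707
Delta = -16 * (522707) = -8363312
Delta mod 53 = 35

Delta = 35 (mod 53)


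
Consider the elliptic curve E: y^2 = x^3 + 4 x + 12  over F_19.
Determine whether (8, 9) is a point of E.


Check whether y^2 = x^3 + 4 x + 12 (mod 19) for (x, y) = (8, 9).
LHS: y^2 = 9^2 mod 19 = 5
RHS: x^3 + 4 x + 12 = 8^3 + 4*8 + 12 mod 19 = 5
LHS = RHS

Yes, on the curve


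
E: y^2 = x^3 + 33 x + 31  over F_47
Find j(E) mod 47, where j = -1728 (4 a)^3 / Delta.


Delta = -16(4 a^3 + 27 b^2) mod 47 = 23
-1728 * (4 a)^3 = -1728 * (4*33)^3 mod 47 = 18
j = 18 * 23^(-1) mod 47 = 11

j = 11 (mod 47)


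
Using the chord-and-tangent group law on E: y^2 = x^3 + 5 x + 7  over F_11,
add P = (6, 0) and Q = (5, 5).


P != Q, so use the chord formula.
s = (y2 - y1) / (x2 - x1) = (5) / (10) mod 11 = 6
x3 = s^2 - x1 - x2 mod 11 = 6^2 - 6 - 5 = 3
y3 = s (x1 - x3) - y1 mod 11 = 6 * (6 - 3) - 0 = 7

P + Q = (3, 7)


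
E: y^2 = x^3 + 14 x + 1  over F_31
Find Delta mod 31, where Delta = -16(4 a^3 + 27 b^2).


4 a^3 + 27 b^2 = 4*14^3 + 27*1^2 = 10976 + 27 = 11003
Delta = -16 * (11003) = -176048
Delta mod 31 = 1

Delta = 1 (mod 31)


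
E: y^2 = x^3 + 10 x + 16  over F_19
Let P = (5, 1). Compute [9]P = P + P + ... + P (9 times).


k = 9 = 1001_2 (binary, LSB first: 1001)
Double-and-add from P = (5, 1):
  bit 0 = 1: acc = O + (5, 1) = (5, 1)
  bit 1 = 0: acc unchanged = (5, 1)
  bit 2 = 0: acc unchanged = (5, 1)
  bit 3 = 1: acc = (5, 1) + (13, 5) = (6, 8)

9P = (6, 8)


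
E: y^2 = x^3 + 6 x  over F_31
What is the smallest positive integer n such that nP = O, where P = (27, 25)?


Compute successive multiples of P until we hit O:
  1P = (27, 25)
  2P = (5, 0)
  3P = (27, 6)
  4P = O

ord(P) = 4


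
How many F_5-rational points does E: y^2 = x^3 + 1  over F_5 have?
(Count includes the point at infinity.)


For each x in F_5, count y with y^2 = x^3 + 0 x + 1 mod 5:
  x = 0: RHS = 1, y in [1, 4]  -> 2 point(s)
  x = 2: RHS = 4, y in [2, 3]  -> 2 point(s)
  x = 4: RHS = 0, y in [0]  -> 1 point(s)
Affine points: 5. Add the point at infinity: total = 6.

#E(F_5) = 6


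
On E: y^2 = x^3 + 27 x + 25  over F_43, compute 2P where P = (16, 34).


Doubling: s = (3 x1^2 + a) / (2 y1)
s = (3*16^2 + 27) / (2*34) mod 43 = 6
x3 = s^2 - 2 x1 mod 43 = 6^2 - 2*16 = 4
y3 = s (x1 - x3) - y1 mod 43 = 6 * (16 - 4) - 34 = 38

2P = (4, 38)


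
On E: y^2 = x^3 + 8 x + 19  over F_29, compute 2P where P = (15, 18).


Doubling: s = (3 x1^2 + a) / (2 y1)
s = (3*15^2 + 8) / (2*18) mod 29 = 23
x3 = s^2 - 2 x1 mod 29 = 23^2 - 2*15 = 6
y3 = s (x1 - x3) - y1 mod 29 = 23 * (15 - 6) - 18 = 15

2P = (6, 15)


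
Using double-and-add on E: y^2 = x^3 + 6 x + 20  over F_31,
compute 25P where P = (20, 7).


k = 25 = 11001_2 (binary, LSB first: 10011)
Double-and-add from P = (20, 7):
  bit 0 = 1: acc = O + (20, 7) = (20, 7)
  bit 1 = 0: acc unchanged = (20, 7)
  bit 2 = 0: acc unchanged = (20, 7)
  bit 3 = 1: acc = (20, 7) + (5, 12) = (13, 1)
  bit 4 = 1: acc = (13, 1) + (29, 0) = (24, 21)

25P = (24, 21)


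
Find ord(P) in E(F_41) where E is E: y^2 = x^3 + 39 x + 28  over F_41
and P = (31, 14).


Compute successive multiples of P until we hit O:
  1P = (31, 14)
  2P = (36, 6)
  3P = (11, 36)
  4P = (8, 14)
  5P = (2, 27)
  6P = (18, 24)
  7P = (12, 25)
  8P = (29, 28)
  ... (continuing to 37P)
  37P = O

ord(P) = 37


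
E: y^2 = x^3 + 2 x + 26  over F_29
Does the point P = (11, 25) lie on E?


Check whether y^2 = x^3 + 2 x + 26 (mod 29) for (x, y) = (11, 25).
LHS: y^2 = 25^2 mod 29 = 16
RHS: x^3 + 2 x + 26 = 11^3 + 2*11 + 26 mod 29 = 16
LHS = RHS

Yes, on the curve


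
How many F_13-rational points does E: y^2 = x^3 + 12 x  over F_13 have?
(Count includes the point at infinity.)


For each x in F_13, count y with y^2 = x^3 + 12 x + 0 mod 13:
  x = 0: RHS = 0, y in [0]  -> 1 point(s)
  x = 1: RHS = 0, y in [0]  -> 1 point(s)
  x = 5: RHS = 3, y in [4, 9]  -> 2 point(s)
  x = 8: RHS = 10, y in [6, 7]  -> 2 point(s)
  x = 12: RHS = 0, y in [0]  -> 1 point(s)
Affine points: 7. Add the point at infinity: total = 8.

#E(F_13) = 8


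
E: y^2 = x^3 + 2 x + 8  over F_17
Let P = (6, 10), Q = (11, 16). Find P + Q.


P != Q, so use the chord formula.
s = (y2 - y1) / (x2 - x1) = (6) / (5) mod 17 = 8
x3 = s^2 - x1 - x2 mod 17 = 8^2 - 6 - 11 = 13
y3 = s (x1 - x3) - y1 mod 17 = 8 * (6 - 13) - 10 = 2

P + Q = (13, 2)


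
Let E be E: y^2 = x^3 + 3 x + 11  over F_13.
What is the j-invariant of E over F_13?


Delta = -16(4 a^3 + 27 b^2) mod 13 = 2
-1728 * (4 a)^3 = -1728 * (4*3)^3 mod 13 = 12
j = 12 * 2^(-1) mod 13 = 6

j = 6 (mod 13)


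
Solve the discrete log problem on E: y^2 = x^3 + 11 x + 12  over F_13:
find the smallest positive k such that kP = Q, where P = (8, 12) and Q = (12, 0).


Enumerate multiples of P until we hit Q = (12, 0):
  1P = (8, 12)
  2P = (0, 8)
  3P = (2, 4)
  4P = (12, 0)
Match found at i = 4.

k = 4


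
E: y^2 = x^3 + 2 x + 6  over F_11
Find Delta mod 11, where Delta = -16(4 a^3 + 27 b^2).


4 a^3 + 27 b^2 = 4*2^3 + 27*6^2 = 32 + 972 = 1004
Delta = -16 * (1004) = -16064
Delta mod 11 = 7

Delta = 7 (mod 11)


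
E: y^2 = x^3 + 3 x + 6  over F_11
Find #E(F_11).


For each x in F_11, count y with y^2 = x^3 + 3 x + 6 mod 11:
  x = 2: RHS = 9, y in [3, 8]  -> 2 point(s)
  x = 3: RHS = 9, y in [3, 8]  -> 2 point(s)
  x = 4: RHS = 5, y in [4, 7]  -> 2 point(s)
  x = 5: RHS = 3, y in [5, 6]  -> 2 point(s)
  x = 6: RHS = 9, y in [3, 8]  -> 2 point(s)
  x = 8: RHS = 3, y in [5, 6]  -> 2 point(s)
  x = 9: RHS = 3, y in [5, 6]  -> 2 point(s)
Affine points: 14. Add the point at infinity: total = 15.

#E(F_11) = 15


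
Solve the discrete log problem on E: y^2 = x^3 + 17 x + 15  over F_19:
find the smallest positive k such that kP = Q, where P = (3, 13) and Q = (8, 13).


Enumerate multiples of P until we hit Q = (8, 13):
  1P = (3, 13)
  2P = (18, 4)
  3P = (9, 2)
  4P = (13, 18)
  5P = (8, 13)
Match found at i = 5.

k = 5


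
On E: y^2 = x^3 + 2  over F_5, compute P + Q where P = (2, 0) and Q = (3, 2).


P != Q, so use the chord formula.
s = (y2 - y1) / (x2 - x1) = (2) / (1) mod 5 = 2
x3 = s^2 - x1 - x2 mod 5 = 2^2 - 2 - 3 = 4
y3 = s (x1 - x3) - y1 mod 5 = 2 * (2 - 4) - 0 = 1

P + Q = (4, 1)


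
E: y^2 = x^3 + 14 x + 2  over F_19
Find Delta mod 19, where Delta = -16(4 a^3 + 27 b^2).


4 a^3 + 27 b^2 = 4*14^3 + 27*2^2 = 10976 + 108 = 11084
Delta = -16 * (11084) = -177344
Delta mod 19 = 2

Delta = 2 (mod 19)


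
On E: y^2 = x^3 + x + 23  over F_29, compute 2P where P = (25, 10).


Doubling: s = (3 x1^2 + a) / (2 y1)
s = (3*25^2 + 1) / (2*10) mod 29 = 1
x3 = s^2 - 2 x1 mod 29 = 1^2 - 2*25 = 9
y3 = s (x1 - x3) - y1 mod 29 = 1 * (25 - 9) - 10 = 6

2P = (9, 6)


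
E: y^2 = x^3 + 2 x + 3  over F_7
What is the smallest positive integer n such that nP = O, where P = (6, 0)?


Compute successive multiples of P until we hit O:
  1P = (6, 0)
  2P = O

ord(P) = 2


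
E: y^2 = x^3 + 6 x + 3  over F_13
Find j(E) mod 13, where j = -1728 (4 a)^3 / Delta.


Delta = -16(4 a^3 + 27 b^2) mod 13 = 7
-1728 * (4 a)^3 = -1728 * (4*6)^3 mod 13 = 5
j = 5 * 7^(-1) mod 13 = 10

j = 10 (mod 13)


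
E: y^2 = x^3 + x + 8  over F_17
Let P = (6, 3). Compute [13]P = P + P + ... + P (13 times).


k = 13 = 1101_2 (binary, LSB first: 1011)
Double-and-add from P = (6, 3):
  bit 0 = 1: acc = O + (6, 3) = (6, 3)
  bit 1 = 0: acc unchanged = (6, 3)
  bit 2 = 1: acc = (6, 3) + (7, 16) = (3, 2)
  bit 3 = 1: acc = (3, 2) + (5, 6) = (13, 12)

13P = (13, 12)


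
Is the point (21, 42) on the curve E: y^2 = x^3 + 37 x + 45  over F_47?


Check whether y^2 = x^3 + 37 x + 45 (mod 47) for (x, y) = (21, 42).
LHS: y^2 = 42^2 mod 47 = 25
RHS: x^3 + 37 x + 45 = 21^3 + 37*21 + 45 mod 47 = 25
LHS = RHS

Yes, on the curve


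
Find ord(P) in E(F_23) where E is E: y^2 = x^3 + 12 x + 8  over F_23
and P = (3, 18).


Compute successive multiples of P until we hit O:
  1P = (3, 18)
  2P = (3, 5)
  3P = O

ord(P) = 3


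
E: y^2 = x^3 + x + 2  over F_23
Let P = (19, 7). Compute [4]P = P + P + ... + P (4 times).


k = 4 = 100_2 (binary, LSB first: 001)
Double-and-add from P = (19, 7):
  bit 0 = 0: acc unchanged = O
  bit 1 = 0: acc unchanged = O
  bit 2 = 1: acc = O + (3, 20) = (3, 20)

4P = (3, 20)


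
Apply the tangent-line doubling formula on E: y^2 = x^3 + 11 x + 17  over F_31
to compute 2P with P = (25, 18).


Doubling: s = (3 x1^2 + a) / (2 y1)
s = (3*25^2 + 11) / (2*18) mod 31 = 30
x3 = s^2 - 2 x1 mod 31 = 30^2 - 2*25 = 13
y3 = s (x1 - x3) - y1 mod 31 = 30 * (25 - 13) - 18 = 1

2P = (13, 1)


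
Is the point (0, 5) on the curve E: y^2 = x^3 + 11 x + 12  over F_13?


Check whether y^2 = x^3 + 11 x + 12 (mod 13) for (x, y) = (0, 5).
LHS: y^2 = 5^2 mod 13 = 12
RHS: x^3 + 11 x + 12 = 0^3 + 11*0 + 12 mod 13 = 12
LHS = RHS

Yes, on the curve


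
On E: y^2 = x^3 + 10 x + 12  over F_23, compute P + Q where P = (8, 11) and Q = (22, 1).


P != Q, so use the chord formula.
s = (y2 - y1) / (x2 - x1) = (13) / (14) mod 23 = 19
x3 = s^2 - x1 - x2 mod 23 = 19^2 - 8 - 22 = 9
y3 = s (x1 - x3) - y1 mod 23 = 19 * (8 - 9) - 11 = 16

P + Q = (9, 16)


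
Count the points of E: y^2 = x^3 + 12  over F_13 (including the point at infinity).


For each x in F_13, count y with y^2 = x^3 + 0 x + 12 mod 13:
  x = 0: RHS = 12, y in [5, 8]  -> 2 point(s)
  x = 1: RHS = 0, y in [0]  -> 1 point(s)
  x = 3: RHS = 0, y in [0]  -> 1 point(s)
  x = 7: RHS = 4, y in [2, 11]  -> 2 point(s)
  x = 8: RHS = 4, y in [2, 11]  -> 2 point(s)
  x = 9: RHS = 0, y in [0]  -> 1 point(s)
  x = 11: RHS = 4, y in [2, 11]  -> 2 point(s)
Affine points: 11. Add the point at infinity: total = 12.

#E(F_13) = 12


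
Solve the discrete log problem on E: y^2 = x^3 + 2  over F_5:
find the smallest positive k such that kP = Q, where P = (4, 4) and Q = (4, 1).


Enumerate multiples of P until we hit Q = (4, 1):
  1P = (4, 4)
  2P = (3, 2)
  3P = (2, 0)
  4P = (3, 3)
  5P = (4, 1)
Match found at i = 5.

k = 5


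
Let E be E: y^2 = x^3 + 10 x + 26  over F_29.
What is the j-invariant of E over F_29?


Delta = -16(4 a^3 + 27 b^2) mod 29 = 1
-1728 * (4 a)^3 = -1728 * (4*10)^3 mod 29 = 22
j = 22 * 1^(-1) mod 29 = 22

j = 22 (mod 29)


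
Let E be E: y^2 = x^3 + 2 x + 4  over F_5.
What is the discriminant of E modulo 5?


4 a^3 + 27 b^2 = 4*2^3 + 27*4^2 = 32 + 432 = 464
Delta = -16 * (464) = -7424
Delta mod 5 = 1

Delta = 1 (mod 5)


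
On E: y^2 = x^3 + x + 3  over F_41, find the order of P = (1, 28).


Compute successive multiples of P until we hit O:
  1P = (1, 28)
  2P = (7, 36)
  3P = (12, 12)
  4P = (23, 4)
  5P = (27, 19)
  6P = (15, 21)
  7P = (15, 20)
  8P = (27, 22)
  ... (continuing to 13P)
  13P = O

ord(P) = 13


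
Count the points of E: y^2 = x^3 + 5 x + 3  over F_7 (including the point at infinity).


For each x in F_7, count y with y^2 = x^3 + 5 x + 3 mod 7:
  x = 1: RHS = 2, y in [3, 4]  -> 2 point(s)
  x = 2: RHS = 0, y in [0]  -> 1 point(s)
  x = 6: RHS = 4, y in [2, 5]  -> 2 point(s)
Affine points: 5. Add the point at infinity: total = 6.

#E(F_7) = 6


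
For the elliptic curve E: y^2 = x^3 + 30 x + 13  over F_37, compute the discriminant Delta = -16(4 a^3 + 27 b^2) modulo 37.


4 a^3 + 27 b^2 = 4*30^3 + 27*13^2 = 108000 + 4563 = 112563
Delta = -16 * (112563) = -1801008
Delta mod 37 = 4

Delta = 4 (mod 37)


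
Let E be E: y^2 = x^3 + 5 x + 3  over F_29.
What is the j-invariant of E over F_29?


Delta = -16(4 a^3 + 27 b^2) mod 29 = 2
-1728 * (4 a)^3 = -1728 * (4*5)^3 mod 29 = 10
j = 10 * 2^(-1) mod 29 = 5

j = 5 (mod 29)


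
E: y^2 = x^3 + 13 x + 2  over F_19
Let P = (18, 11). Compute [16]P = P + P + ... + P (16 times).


k = 16 = 10000_2 (binary, LSB first: 00001)
Double-and-add from P = (18, 11):
  bit 0 = 0: acc unchanged = O
  bit 1 = 0: acc unchanged = O
  bit 2 = 0: acc unchanged = O
  bit 3 = 0: acc unchanged = O
  bit 4 = 1: acc = O + (1, 15) = (1, 15)

16P = (1, 15)


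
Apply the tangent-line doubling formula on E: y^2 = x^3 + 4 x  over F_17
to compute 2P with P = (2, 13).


Doubling: s = (3 x1^2 + a) / (2 y1)
s = (3*2^2 + 4) / (2*13) mod 17 = 15
x3 = s^2 - 2 x1 mod 17 = 15^2 - 2*2 = 0
y3 = s (x1 - x3) - y1 mod 17 = 15 * (2 - 0) - 13 = 0

2P = (0, 0)


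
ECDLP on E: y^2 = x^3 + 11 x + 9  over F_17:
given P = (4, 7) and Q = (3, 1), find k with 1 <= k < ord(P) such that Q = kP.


Enumerate multiples of P until we hit Q = (3, 1):
  1P = (4, 7)
  2P = (1, 2)
  3P = (11, 4)
  4P = (6, 6)
  5P = (3, 1)
Match found at i = 5.

k = 5


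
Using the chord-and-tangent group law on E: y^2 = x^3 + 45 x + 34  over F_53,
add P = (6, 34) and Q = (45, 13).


P != Q, so use the chord formula.
s = (y2 - y1) / (x2 - x1) = (32) / (39) mod 53 = 28
x3 = s^2 - x1 - x2 mod 53 = 28^2 - 6 - 45 = 44
y3 = s (x1 - x3) - y1 mod 53 = 28 * (6 - 44) - 34 = 15

P + Q = (44, 15)


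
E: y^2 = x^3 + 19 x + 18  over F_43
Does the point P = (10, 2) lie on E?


Check whether y^2 = x^3 + 19 x + 18 (mod 43) for (x, y) = (10, 2).
LHS: y^2 = 2^2 mod 43 = 4
RHS: x^3 + 19 x + 18 = 10^3 + 19*10 + 18 mod 43 = 4
LHS = RHS

Yes, on the curve


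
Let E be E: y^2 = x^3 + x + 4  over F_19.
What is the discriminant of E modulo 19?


4 a^3 + 27 b^2 = 4*1^3 + 27*4^2 = 4 + 432 = 436
Delta = -16 * (436) = -6976
Delta mod 19 = 16

Delta = 16 (mod 19)


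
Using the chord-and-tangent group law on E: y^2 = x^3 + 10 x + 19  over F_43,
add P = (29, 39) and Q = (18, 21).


P != Q, so use the chord formula.
s = (y2 - y1) / (x2 - x1) = (25) / (32) mod 43 = 29
x3 = s^2 - x1 - x2 mod 43 = 29^2 - 29 - 18 = 20
y3 = s (x1 - x3) - y1 mod 43 = 29 * (29 - 20) - 39 = 7

P + Q = (20, 7)


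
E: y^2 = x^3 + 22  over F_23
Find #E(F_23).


For each x in F_23, count y with y^2 = x^3 + 0 x + 22 mod 23:
  x = 1: RHS = 0, y in [0]  -> 1 point(s)
  x = 3: RHS = 3, y in [7, 16]  -> 2 point(s)
  x = 5: RHS = 9, y in [3, 20]  -> 2 point(s)
  x = 6: RHS = 8, y in [10, 13]  -> 2 point(s)
  x = 12: RHS = 2, y in [5, 18]  -> 2 point(s)
  x = 14: RHS = 6, y in [11, 12]  -> 2 point(s)
  x = 15: RHS = 16, y in [4, 19]  -> 2 point(s)
  x = 16: RHS = 1, y in [1, 22]  -> 2 point(s)
  x = 17: RHS = 13, y in [6, 17]  -> 2 point(s)
  x = 18: RHS = 12, y in [9, 14]  -> 2 point(s)
  x = 19: RHS = 4, y in [2, 21]  -> 2 point(s)
  x = 20: RHS = 18, y in [8, 15]  -> 2 point(s)
Affine points: 23. Add the point at infinity: total = 24.

#E(F_23) = 24
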